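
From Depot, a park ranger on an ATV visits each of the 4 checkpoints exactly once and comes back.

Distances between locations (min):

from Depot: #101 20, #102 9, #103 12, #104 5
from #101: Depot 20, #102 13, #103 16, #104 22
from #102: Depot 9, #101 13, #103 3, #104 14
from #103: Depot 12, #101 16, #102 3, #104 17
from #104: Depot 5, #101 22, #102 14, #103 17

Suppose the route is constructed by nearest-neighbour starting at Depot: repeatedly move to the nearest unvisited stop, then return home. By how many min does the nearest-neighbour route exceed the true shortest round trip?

The nearest-neighbour route is 3 min longer than optimal.

From Depot: #104=5, #102=9, #103=12, #101=20 → choose #104 (5).
From #104: #102=14, #103=17, #101=22 → choose #102 (14).
From #102: #103=3, #101=13 → choose #103 (3).
From #103: #101=16 → choose #101 (16).
NN route Depot → #104 → #102 → #103 → #101 → Depot costs 58.
Optimal: Depot → #102 → #103 → #101 → #104 → Depot costs 55 (by enumerating all 12 distinct tours).
Excess = 58 − 55 = 3.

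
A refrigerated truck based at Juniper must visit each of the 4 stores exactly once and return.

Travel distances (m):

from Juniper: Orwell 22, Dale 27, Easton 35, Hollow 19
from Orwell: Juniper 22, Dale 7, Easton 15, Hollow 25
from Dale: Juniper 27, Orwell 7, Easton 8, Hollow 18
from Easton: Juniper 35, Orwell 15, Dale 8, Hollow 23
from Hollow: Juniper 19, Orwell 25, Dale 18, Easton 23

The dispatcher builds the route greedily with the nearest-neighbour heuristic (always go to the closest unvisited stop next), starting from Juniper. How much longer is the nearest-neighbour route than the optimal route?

The nearest-neighbour route is 15 m longer than optimal.

Juniper: Hollow=19, Orwell=22, Dale=27, Easton=35 ⇒ Hollow
Hollow: Dale=18, Easton=23, Orwell=25 ⇒ Dale
Dale: Orwell=7, Easton=8 ⇒ Orwell
Orwell: Easton=15 ⇒ Easton
NN route Juniper → Hollow → Dale → Orwell → Easton → Juniper costs 94.
Optimal: Juniper → Orwell → Dale → Easton → Hollow → Juniper costs 79 (by enumerating all 12 distinct tours).
Excess = 94 − 79 = 15.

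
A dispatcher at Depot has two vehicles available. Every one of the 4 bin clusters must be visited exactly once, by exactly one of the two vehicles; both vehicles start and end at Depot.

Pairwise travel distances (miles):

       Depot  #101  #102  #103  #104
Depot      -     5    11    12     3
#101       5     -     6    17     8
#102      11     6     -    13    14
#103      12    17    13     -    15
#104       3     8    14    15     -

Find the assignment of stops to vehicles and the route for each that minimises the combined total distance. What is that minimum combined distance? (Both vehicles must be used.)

Minimum combined distance: 42 miles.

Check every non-empty split of the stops between the two vehicles; for each half take its own optimal tour:
  {#101} + {#102, #103, #104}: 10 + 42 = 52
  {#102} + {#101, #103, #104}: 22 + 40 = 62
  {#101, #102} + {#103, #104}: 22 + 30 = 52
  {#103} + {#101, #102, #104}: 24 + 28 = 52
  {#101, #103} + {#102, #104}: 34 + 28 = 62
  {#102, #103} + {#101, #104}: 36 + 16 = 52
  … (7 splits in total)
  {#101, #102, #103} + {#104}: 36 + 6 = 42  ← best
Best: vehicle 1 Depot → #101 → #102 → #103 → Depot = 36; vehicle 2 Depot → #104 → Depot = 6; combined 42.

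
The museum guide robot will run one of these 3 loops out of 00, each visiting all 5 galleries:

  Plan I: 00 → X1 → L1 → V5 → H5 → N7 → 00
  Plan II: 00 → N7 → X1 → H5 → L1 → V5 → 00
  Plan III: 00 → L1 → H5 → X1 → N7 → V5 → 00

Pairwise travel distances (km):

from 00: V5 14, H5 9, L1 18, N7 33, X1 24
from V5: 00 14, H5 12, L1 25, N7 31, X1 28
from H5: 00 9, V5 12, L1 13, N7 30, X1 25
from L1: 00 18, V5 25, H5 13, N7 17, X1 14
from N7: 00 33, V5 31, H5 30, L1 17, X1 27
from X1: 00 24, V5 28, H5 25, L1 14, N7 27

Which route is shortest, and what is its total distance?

Plan I: 24 + 14 + 25 + 12 + 30 + 33 = 138
Plan II: 33 + 27 + 25 + 13 + 25 + 14 = 137
Plan III: 18 + 13 + 25 + 27 + 31 + 14 = 128

128 km — Plan III is the shortest.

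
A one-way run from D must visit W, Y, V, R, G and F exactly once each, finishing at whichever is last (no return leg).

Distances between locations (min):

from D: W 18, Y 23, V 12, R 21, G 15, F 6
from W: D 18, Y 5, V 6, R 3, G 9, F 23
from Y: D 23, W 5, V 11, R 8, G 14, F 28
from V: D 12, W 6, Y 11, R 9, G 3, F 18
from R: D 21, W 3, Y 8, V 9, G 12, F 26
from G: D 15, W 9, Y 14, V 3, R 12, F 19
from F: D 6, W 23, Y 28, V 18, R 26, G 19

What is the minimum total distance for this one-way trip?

There are 6! = 720 possible orderings.
D - W - Y - V - R - G - F: 18+5+11+9+12+19 = 74
D - W - Y - V - R - F - G: 18+5+11+9+26+19 = 88
D - W - Y - V - G - R - F: 18+5+11+3+12+26 = 75
D - W - Y - V - G - F - R: 18+5+11+3+19+26 = 82
D - W - Y - V - F - R - G: 18+5+11+18+26+12 = 90
D - W - Y - V - F - G - R: 18+5+11+18+19+12 = 83
D - W - Y - R - V - G - F: 18+5+8+9+3+19 = 62
D - W - Y - R - V - F - G: 18+5+8+9+18+19 = 77
… (712 more)
D - F - G - V - W - R - Y: 6+19+3+6+3+8 = 45  ← best
The minimum is 45.
One shortest path: D → F → G → V → W → R → Y.

Shortest open route: 45 min.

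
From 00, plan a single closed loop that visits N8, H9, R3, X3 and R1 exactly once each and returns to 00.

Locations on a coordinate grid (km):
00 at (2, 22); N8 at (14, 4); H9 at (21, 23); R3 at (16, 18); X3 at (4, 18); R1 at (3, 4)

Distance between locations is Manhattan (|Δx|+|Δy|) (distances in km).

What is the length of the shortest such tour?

With 5 stops there are 5!/2 = 60 distinct round trips (a route and its reverse cost the same).
00→N8→H9→R3→X3→R1→00: 30+26+10+12+15+19 = 112
00→N8→H9→R3→R1→X3→00: 30+26+10+27+15+6 = 114
00→N8→H9→X3→R3→R1→00: 30+26+22+12+27+19 = 136
00→N8→H9→X3→R1→R3→00: 30+26+22+15+27+18 = 138
00→N8→H9→R1→R3→X3→00: 30+26+37+27+12+6 = 138
00→N8→H9→R1→X3→R3→00: 30+26+37+15+12+18 = 138
00→N8→R3→H9→X3→R1→00: 30+16+10+22+15+19 = 112
00→N8→R3→H9→R1→X3→00: 30+16+10+37+15+6 = 114
00→N8→R3→X3→H9→R1→00: 30+16+12+22+37+19 = 136
00→N8→R3→X3→R1→H9→00: 30+16+12+15+37+20 = 130
00→N8→R3→R1→H9→X3→00: 30+16+27+37+22+6 = 138
00→N8→R3→R1→X3→H9→00: 30+16+27+15+22+20 = 130
00→N8→X3→H9→R3→R1→00: 30+24+22+10+27+19 = 132
00→N8→X3→H9→R1→R3→00: 30+24+22+37+27+18 = 158
… (46 more)
00→H9→R3→N8→R1→X3→00: 20+10+16+11+15+6 = 78  ← best
The minimum is 78.
One optimal route: 00 → H9 → R3 → N8 → R1 → X3 → 00 (or its reverse).

78 km — the shortest possible round trip.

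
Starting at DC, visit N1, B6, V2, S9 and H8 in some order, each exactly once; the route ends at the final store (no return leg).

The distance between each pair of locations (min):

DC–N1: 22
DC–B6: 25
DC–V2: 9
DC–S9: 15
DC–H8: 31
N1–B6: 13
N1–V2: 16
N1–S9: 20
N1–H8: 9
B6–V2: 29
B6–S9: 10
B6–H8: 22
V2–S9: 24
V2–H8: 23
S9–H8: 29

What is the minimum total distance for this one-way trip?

64 min — the minimum one-way total.

There are 5! = 120 possible orderings.
DC → N1 → B6 → V2 → S9 → H8: 22+13+29+24+29 = 117
DC → N1 → B6 → V2 → H8 → S9: 22+13+29+23+29 = 116
DC → N1 → B6 → S9 → V2 → H8: 22+13+10+24+23 = 92
DC → N1 → B6 → S9 → H8 → V2: 22+13+10+29+23 = 97
DC → N1 → B6 → H8 → V2 → S9: 22+13+22+23+24 = 104
DC → N1 → B6 → H8 → S9 → V2: 22+13+22+29+24 = 110
DC → N1 → V2 → B6 → S9 → H8: 22+16+29+10+29 = 106
DC → N1 → V2 → B6 → H8 → S9: 22+16+29+22+29 = 118
DC → N1 → V2 → S9 → B6 → H8: 22+16+24+10+22 = 94
DC → N1 → V2 → S9 → H8 → B6: 22+16+24+29+22 = 113
DC → N1 → V2 → H8 → B6 → S9: 22+16+23+22+10 = 93
DC → N1 → V2 → H8 → S9 → B6: 22+16+23+29+10 = 100
DC → N1 → S9 → B6 → V2 → H8: 22+20+10+29+23 = 104
DC → N1 → S9 → B6 → H8 → V2: 22+20+10+22+23 = 97
… (106 more)
DC → V2 → H8 → N1 → B6 → S9: 9+23+9+13+10 = 64  ← best
The minimum is 64.
One shortest path: DC → V2 → H8 → N1 → B6 → S9.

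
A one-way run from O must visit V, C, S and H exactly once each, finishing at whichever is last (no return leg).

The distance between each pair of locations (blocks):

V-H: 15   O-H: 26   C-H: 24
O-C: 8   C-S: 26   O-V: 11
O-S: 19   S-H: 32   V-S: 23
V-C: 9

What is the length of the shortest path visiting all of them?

There are 4! = 24 possible orderings.
O→V→C→S→H: 11+9+26+32 = 78
O→V→C→H→S: 11+9+24+32 = 76
O→V→S→C→H: 11+23+26+24 = 84
O→V→S→H→C: 11+23+32+24 = 90
O→V→H→C→S: 11+15+24+26 = 76
O→V→H→S→C: 11+15+32+26 = 84
O→C→V→S→H: 8+9+23+32 = 72
O→C→V→H→S: 8+9+15+32 = 64
O→C→S→V→H: 8+26+23+15 = 72
O→C→S→H→V: 8+26+32+15 = 81
O→C→H→V→S: 8+24+15+23 = 70
O→C→H→S→V: 8+24+32+23 = 87
O→S→V→C→H: 19+23+9+24 = 75
O→S→V→H→C: 19+23+15+24 = 81
… (10 more)
The minimum is 64.
One shortest path: O → C → V → H → S.

Minimum one-way distance = 64 blocks.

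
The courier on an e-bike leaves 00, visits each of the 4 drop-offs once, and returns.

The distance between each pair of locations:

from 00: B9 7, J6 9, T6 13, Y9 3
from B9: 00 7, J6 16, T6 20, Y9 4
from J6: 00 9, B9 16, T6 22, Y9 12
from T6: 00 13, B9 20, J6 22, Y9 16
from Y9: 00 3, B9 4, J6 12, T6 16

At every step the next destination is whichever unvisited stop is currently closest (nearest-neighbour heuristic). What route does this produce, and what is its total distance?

Total distance 58 via the nearest-neighbour route 00 → Y9 → B9 → J6 → T6 → 00.

00 → [Y9:3 / B9:7 / J6:9 / T6:13] → Y9 (3)
Y9 → [B9:4 / J6:12 / T6:16] → B9 (4)
B9 → [J6:16 / T6:20] → J6 (16)
J6 → [T6:22] → T6 (22)
Return T6→00: 13.
Total = 3 + 4 + 16 + 22 + 13 = 58.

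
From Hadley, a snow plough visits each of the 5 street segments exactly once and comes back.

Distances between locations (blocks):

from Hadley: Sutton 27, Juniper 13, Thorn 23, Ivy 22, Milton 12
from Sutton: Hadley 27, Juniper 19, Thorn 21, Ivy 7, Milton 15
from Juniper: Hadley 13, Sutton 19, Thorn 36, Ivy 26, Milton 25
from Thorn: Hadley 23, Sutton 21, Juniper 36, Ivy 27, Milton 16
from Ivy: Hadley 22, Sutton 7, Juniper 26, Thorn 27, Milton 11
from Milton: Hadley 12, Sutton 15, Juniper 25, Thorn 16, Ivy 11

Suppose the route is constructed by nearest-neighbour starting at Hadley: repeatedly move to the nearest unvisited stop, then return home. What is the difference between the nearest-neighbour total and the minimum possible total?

Hadley: Milton=12, Juniper=13, Ivy=22, Thorn=23, Sutton=27 ⇒ Milton
Milton: Ivy=11, Sutton=15, Thorn=16, Juniper=25 ⇒ Ivy
Ivy: Sutton=7, Juniper=26, Thorn=27 ⇒ Sutton
Sutton: Juniper=19, Thorn=21 ⇒ Juniper
Juniper: Thorn=36 ⇒ Thorn
NN route Hadley → Milton → Ivy → Sutton → Juniper → Thorn → Hadley costs 108.
Optimal: Hadley → Juniper → Sutton → Ivy → Milton → Thorn → Hadley costs 89 (by enumerating all 60 distinct tours).
Excess = 108 − 89 = 19.

The nearest-neighbour route is 19 blocks longer than optimal.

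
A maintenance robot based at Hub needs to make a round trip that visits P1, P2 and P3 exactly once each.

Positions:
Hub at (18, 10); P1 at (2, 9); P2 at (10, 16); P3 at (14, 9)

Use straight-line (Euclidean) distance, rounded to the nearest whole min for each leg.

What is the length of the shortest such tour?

With 3 stops there are 3!/2 = 3 distinct round trips (a route and its reverse cost the same).
Hub-P1-P2-P3-Hub: 16+11+8+4 = 39
Hub-P1-P3-P2-Hub: 16+12+8+10 = 46
Hub-P2-P1-P3-Hub: 10+11+12+4 = 37
The minimum is 37.
One optimal route: Hub → P2 → P1 → P3 → Hub (or its reverse).

Shortest round trip = 37 min.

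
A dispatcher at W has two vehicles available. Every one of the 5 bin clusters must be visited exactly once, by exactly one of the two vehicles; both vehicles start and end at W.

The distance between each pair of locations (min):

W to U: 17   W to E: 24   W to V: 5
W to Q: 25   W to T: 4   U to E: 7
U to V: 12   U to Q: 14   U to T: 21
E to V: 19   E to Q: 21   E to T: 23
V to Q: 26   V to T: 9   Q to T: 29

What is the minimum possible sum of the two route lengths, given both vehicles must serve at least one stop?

Check every non-empty split of the stops between the two vehicles; for each half take its own optimal tour:
  {U} + {E, V, Q, T}: 34 + 78 = 112
  {E} + {U, V, Q, T}: 48 + 64 = 112
  {U, E} + {V, Q, T}: 48 + 64 = 112
  {V} + {U, E, Q, T}: 10 + 73 = 83
  {U, V} + {E, Q, T}: 34 + 73 = 107
  {E, V} + {U, Q, T}: 48 + 64 = 112
  … (15 splits in total)
  {U, E, V, Q} + {T}: 70 + 8 = 78  ← best
Best: vehicle 1 W → V → U → E → Q → W = 70; vehicle 2 W → T → W = 8; combined 78.

Minimum combined distance: 78 min.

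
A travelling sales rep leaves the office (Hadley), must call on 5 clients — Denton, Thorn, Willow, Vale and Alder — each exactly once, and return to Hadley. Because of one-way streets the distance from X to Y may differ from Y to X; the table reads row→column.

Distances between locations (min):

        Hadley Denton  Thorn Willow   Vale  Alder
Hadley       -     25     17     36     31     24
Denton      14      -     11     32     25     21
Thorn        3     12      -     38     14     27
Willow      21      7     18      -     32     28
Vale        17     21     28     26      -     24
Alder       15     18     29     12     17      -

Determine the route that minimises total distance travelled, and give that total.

85 min — the shortest possible round trip.

Hadley-Denton-Thorn-Willow-Vale-Alder-Hadley: 25+11+38+32+24+15 = 145
Hadley-Denton-Thorn-Willow-Alder-Vale-Hadley: 25+11+38+28+17+17 = 136
Hadley-Denton-Thorn-Vale-Willow-Alder-Hadley: 25+11+14+26+28+15 = 119
Hadley-Denton-Thorn-Vale-Alder-Willow-Hadley: 25+11+14+24+12+21 = 107
Hadley-Denton-Thorn-Alder-Willow-Vale-Hadley: 25+11+27+12+32+17 = 124
Hadley-Denton-Thorn-Alder-Vale-Willow-Hadley: 25+11+27+17+26+21 = 127
Hadley-Denton-Willow-Thorn-Vale-Alder-Hadley: 25+32+18+14+24+15 = 128
Hadley-Denton-Willow-Thorn-Alder-Vale-Hadley: 25+32+18+27+17+17 = 136
Hadley-Denton-Willow-Vale-Thorn-Alder-Hadley: 25+32+32+28+27+15 = 159
Hadley-Denton-Willow-Vale-Alder-Thorn-Hadley: 25+32+32+24+29+3 = 145
Hadley-Denton-Willow-Alder-Thorn-Vale-Hadley: 25+32+28+29+14+17 = 145
Hadley-Denton-Willow-Alder-Vale-Thorn-Hadley: 25+32+28+17+28+3 = 133
Hadley-Denton-Vale-Thorn-Willow-Alder-Hadley: 25+25+28+38+28+15 = 159
Hadley-Denton-Vale-Thorn-Alder-Willow-Hadley: 25+25+28+27+12+21 = 138
… (106 more)
Hadley-Alder-Willow-Denton-Thorn-Vale-Hadley: 24+12+7+11+14+17 = 85  ← best
The minimum is 85.
One optimal route: Hadley → Alder → Willow → Denton → Thorn → Vale → Hadley.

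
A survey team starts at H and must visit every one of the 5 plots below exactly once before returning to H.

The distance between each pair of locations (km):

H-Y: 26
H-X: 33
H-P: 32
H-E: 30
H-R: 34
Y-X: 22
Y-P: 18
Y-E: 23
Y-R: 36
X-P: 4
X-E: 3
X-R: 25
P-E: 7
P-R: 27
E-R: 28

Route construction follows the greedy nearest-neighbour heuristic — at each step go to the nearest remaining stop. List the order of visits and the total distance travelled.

From H: distances to unvisited — Y=26, E=30, P=32, X=33, R=34. Nearest is Y (26).
From Y: distances to unvisited — P=18, X=22, E=23, R=36. Nearest is P (18).
From P: distances to unvisited — X=4, E=7, R=27. Nearest is X (4).
From X: distances to unvisited — E=3, R=25. Nearest is E (3).
From E: distances to unvisited — R=28. Nearest is R (28).
Return R→H: 34.
Total = 26 + 18 + 4 + 3 + 28 + 34 = 113.

Total distance 113 km via the nearest-neighbour route H → Y → P → X → E → R → H.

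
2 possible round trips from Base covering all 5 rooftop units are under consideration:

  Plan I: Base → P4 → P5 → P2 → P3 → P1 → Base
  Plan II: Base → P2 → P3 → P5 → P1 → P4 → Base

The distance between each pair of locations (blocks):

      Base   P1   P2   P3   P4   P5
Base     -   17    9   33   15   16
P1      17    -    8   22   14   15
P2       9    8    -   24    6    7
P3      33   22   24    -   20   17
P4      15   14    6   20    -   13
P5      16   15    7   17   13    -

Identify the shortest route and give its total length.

94 blocks — Plan II is the shortest.

Plan I: 15 + 13 + 7 + 24 + 22 + 17 = 98
Plan II: 9 + 24 + 17 + 15 + 14 + 15 = 94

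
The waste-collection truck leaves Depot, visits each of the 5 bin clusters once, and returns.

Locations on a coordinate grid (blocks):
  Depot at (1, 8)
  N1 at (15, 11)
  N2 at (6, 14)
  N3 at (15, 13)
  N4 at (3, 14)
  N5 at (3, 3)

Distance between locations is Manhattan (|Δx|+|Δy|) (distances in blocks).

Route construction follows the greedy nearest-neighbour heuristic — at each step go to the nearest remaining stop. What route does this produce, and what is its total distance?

From Depot: distances to unvisited — N5=7, N4=8, N2=11, N1=17, N3=19. Nearest is N5 (7).
From N5: distances to unvisited — N4=11, N2=14, N1=20, N3=22. Nearest is N4 (11).
From N4: distances to unvisited — N2=3, N3=13, N1=15. Nearest is N2 (3).
From N2: distances to unvisited — N3=10, N1=12. Nearest is N3 (10).
From N3: distances to unvisited — N1=2. Nearest is N1 (2).
Return N1→Depot: 17.
Total = 7 + 11 + 3 + 10 + 2 + 17 = 50.

Nearest-neighbour total = 50 blocks; route Depot → N5 → N4 → N2 → N3 → N1 → Depot.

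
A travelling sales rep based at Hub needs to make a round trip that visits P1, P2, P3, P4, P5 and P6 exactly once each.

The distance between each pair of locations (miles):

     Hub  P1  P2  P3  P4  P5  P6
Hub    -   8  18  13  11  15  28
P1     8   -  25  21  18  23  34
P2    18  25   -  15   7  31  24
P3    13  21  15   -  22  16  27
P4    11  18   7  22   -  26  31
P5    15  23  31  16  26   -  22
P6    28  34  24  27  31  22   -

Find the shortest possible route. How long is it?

With 6 stops there are 6!/2 = 360 distinct round trips (a route and its reverse cost the same).
Hub → P1 → P2 → P3 → P4 → P5 → P6 → Hub: 8+25+15+22+26+22+28 = 146
Hub → P1 → P2 → P3 → P4 → P6 → P5 → Hub: 8+25+15+22+31+22+15 = 138
Hub → P1 → P2 → P3 → P5 → P4 → P6 → Hub: 8+25+15+16+26+31+28 = 149
Hub → P1 → P2 → P3 → P5 → P6 → P4 → Hub: 8+25+15+16+22+31+11 = 128
Hub → P1 → P2 → P3 → P6 → P4 → P5 → Hub: 8+25+15+27+31+26+15 = 147
Hub → P1 → P2 → P3 → P6 → P5 → P4 → Hub: 8+25+15+27+22+26+11 = 134
Hub → P1 → P2 → P4 → P3 → P5 → P6 → Hub: 8+25+7+22+16+22+28 = 128
Hub → P1 → P2 → P4 → P3 → P6 → P5 → Hub: 8+25+7+22+27+22+15 = 126
… (352 more)
Hub → P1 → P4 → P2 → P6 → P5 → P3 → Hub: 8+18+7+24+22+16+13 = 108  ← best
The minimum is 108.
One optimal route: Hub → P1 → P4 → P2 → P6 → P5 → P3 → Hub (or its reverse).

Shortest round trip = 108 miles.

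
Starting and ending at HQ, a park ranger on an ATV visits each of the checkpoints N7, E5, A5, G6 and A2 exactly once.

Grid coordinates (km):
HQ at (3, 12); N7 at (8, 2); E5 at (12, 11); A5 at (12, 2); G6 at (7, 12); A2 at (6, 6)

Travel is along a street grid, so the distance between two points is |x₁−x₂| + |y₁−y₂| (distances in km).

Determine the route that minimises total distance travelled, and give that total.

38 km — the shortest possible round trip.

With 5 stops there are 5!/2 = 60 distinct round trips (a route and its reverse cost the same).
HQ-N7-E5-A5-G6-A2-HQ: 15+13+9+15+7+9 = 68
HQ-N7-E5-A5-A2-G6-HQ: 15+13+9+10+7+4 = 58
HQ-N7-E5-G6-A5-A2-HQ: 15+13+6+15+10+9 = 68
HQ-N7-E5-G6-A2-A5-HQ: 15+13+6+7+10+19 = 70
HQ-N7-E5-A2-A5-G6-HQ: 15+13+11+10+15+4 = 68
HQ-N7-E5-A2-G6-A5-HQ: 15+13+11+7+15+19 = 80
HQ-N7-A5-E5-G6-A2-HQ: 15+4+9+6+7+9 = 50
HQ-N7-A5-E5-A2-G6-HQ: 15+4+9+11+7+4 = 50
HQ-N7-A5-G6-E5-A2-HQ: 15+4+15+6+11+9 = 60
HQ-N7-A5-G6-A2-E5-HQ: 15+4+15+7+11+10 = 62
HQ-N7-A5-A2-E5-G6-HQ: 15+4+10+11+6+4 = 50
HQ-N7-A5-A2-G6-E5-HQ: 15+4+10+7+6+10 = 52
HQ-N7-G6-E5-A5-A2-HQ: 15+11+6+9+10+9 = 60
HQ-N7-G6-E5-A2-A5-HQ: 15+11+6+11+10+19 = 72
… (46 more)
HQ-G6-E5-A5-N7-A2-HQ: 4+6+9+4+6+9 = 38  ← best
The minimum is 38.
One optimal route: HQ → G6 → E5 → A5 → N7 → A2 → HQ (or its reverse).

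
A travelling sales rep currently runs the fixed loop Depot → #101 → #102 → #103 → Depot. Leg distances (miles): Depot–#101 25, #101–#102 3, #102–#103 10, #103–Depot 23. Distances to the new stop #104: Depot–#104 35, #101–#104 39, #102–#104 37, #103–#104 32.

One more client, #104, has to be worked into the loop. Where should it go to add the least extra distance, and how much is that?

Minimum extra distance: 44 miles, inserting #104 between #103 and Depot.

Insertion cost between consecutive stops i–j is d(i,#104) + d(#104,j) − d(i,j):
  between Depot and #101: 35 + 39 − 25 = 49
  between #101 and #102: 39 + 37 − 3 = 73
  between #102 and #103: 37 + 32 − 10 = 59
  between #103 and Depot: 32 + 35 − 23 = 44
Cheapest insertion is between #103 and Depot, adding 44.
New total = 61 + 44 = 105.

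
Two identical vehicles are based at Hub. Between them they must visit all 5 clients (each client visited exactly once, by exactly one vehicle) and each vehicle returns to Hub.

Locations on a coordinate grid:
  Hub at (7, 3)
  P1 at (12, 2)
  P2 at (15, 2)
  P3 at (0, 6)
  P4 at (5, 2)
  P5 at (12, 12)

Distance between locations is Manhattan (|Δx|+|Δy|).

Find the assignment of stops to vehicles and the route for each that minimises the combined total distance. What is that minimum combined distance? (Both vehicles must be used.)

56 — the smallest possible combined total.

Try each way of splitting the stops between the two vehicles (each non-empty) and, for each split, find the best tour for each vehicle:
  {P1} + {P2, P3, P4, P5}: 12 + 52 = 64
  {P2} + {P1, P3, P4, P5}: 18 + 46 = 64
  {P1, P2} + {P3, P4, P5}: 18 + 44 = 62
  {P3} + {P1, P2, P4, P5}: 20 + 40 = 60
  {P1, P3} + {P2, P4, P5}: 32 + 40 = 72
  {P2, P3} + {P1, P4, P5}: 38 + 34 = 72
  … (15 splits in total)
  {P4} + {P1, P2, P3, P5}: 6 + 50 = 56  ← best
Best: vehicle 1 Hub → P4 → Hub = 6; vehicle 2 Hub → P1 → P2 → P5 → P3 → Hub = 50; combined 56.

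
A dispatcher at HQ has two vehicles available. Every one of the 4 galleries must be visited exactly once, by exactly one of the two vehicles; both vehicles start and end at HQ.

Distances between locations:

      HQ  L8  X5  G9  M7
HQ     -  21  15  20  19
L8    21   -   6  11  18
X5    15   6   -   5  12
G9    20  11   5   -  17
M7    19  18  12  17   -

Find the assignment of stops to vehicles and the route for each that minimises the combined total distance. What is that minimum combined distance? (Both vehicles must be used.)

There are 2^3 − 1 = 7 ways to divide the 4 stops into two non-empty groups. For each, the best each vehicle can do is its own shortest tour through its group:
  {L8} + {X5, G9, M7}: 42 + 56 = 98
  {X5} + {L8, G9, M7}: 30 + 68 = 98
  {L8, X5} + {G9, M7}: 42 + 56 = 98
  {G9} + {L8, X5, M7}: 40 + 58 = 98
  {L8, G9} + {X5, M7}: 52 + 46 = 98
  {X5, G9} + {L8, M7}: 40 + 58 = 98
  … (7 splits in total)
  {L8, X5, G9} + {M7}: 52 + 38 = 90  ← best
Best: vehicle 1 HQ → L8 → X5 → G9 → HQ = 52; vehicle 2 HQ → M7 → HQ = 38; combined 90.

90 — the smallest possible combined total.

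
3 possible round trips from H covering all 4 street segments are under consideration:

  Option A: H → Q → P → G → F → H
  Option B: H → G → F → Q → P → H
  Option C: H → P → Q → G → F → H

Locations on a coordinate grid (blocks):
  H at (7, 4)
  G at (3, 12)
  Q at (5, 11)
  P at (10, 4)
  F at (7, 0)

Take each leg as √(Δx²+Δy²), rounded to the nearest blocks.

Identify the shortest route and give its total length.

Shortest is Option C, total 31 blocks.

Option A: 7 + 9 + 11 + 13 + 4 = 44
Option B: 9 + 13 + 11 + 9 + 3 = 45
Option C: 3 + 9 + 2 + 13 + 4 = 31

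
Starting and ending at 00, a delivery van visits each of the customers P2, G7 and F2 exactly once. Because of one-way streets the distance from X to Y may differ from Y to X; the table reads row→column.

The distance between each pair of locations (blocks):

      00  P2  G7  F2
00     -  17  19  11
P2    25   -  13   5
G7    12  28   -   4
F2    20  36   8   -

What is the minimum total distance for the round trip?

00→P2→G7→F2→00: 17+13+4+20 = 54
00→P2→F2→G7→00: 17+5+8+12 = 42
00→G7→P2→F2→00: 19+28+5+20 = 72
00→G7→F2→P2→00: 19+4+36+25 = 84
00→F2→P2→G7→00: 11+36+13+12 = 72
00→F2→G7→P2→00: 11+8+28+25 = 72
The minimum is 42.
One optimal route: 00 → P2 → F2 → G7 → 00.

Minimum total distance: 42 blocks.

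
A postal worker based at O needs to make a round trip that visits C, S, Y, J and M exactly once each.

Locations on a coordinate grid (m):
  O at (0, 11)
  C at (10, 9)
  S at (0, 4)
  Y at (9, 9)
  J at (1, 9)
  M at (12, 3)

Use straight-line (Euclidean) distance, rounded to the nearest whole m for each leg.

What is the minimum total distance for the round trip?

35 m — the shortest possible round trip.

With 5 stops there are 5!/2 = 60 distinct round trips (a route and its reverse cost the same).
O→C→S→Y→J→M→O: 10+11+10+8+13+14 = 66
O→C→S→Y→M→J→O: 10+11+10+7+13+2 = 53
O→C→S→J→Y→M→O: 10+11+5+8+7+14 = 55
O→C→S→J→M→Y→O: 10+11+5+13+7+9 = 55
O→C→S→M→Y→J→O: 10+11+12+7+8+2 = 50
O→C→S→M→J→Y→O: 10+11+12+13+8+9 = 63
O→C→Y→S→J→M→O: 10+1+10+5+13+14 = 53
O→C→Y→S→M→J→O: 10+1+10+12+13+2 = 48
O→C→Y→J→S→M→O: 10+1+8+5+12+14 = 50
O→C→Y→J→M→S→O: 10+1+8+13+12+7 = 51
O→C→Y→M→S→J→O: 10+1+7+12+5+2 = 37
O→C→Y→M→J→S→O: 10+1+7+13+5+7 = 43
O→C→J→S→Y→M→O: 10+9+5+10+7+14 = 55
O→C→J→S→M→Y→O: 10+9+5+12+7+9 = 52
… (46 more)
O→Y→C→M→S→J→O: 9+1+6+12+5+2 = 35  ← best
The minimum is 35.
One optimal route: O → Y → C → M → S → J → O (or its reverse).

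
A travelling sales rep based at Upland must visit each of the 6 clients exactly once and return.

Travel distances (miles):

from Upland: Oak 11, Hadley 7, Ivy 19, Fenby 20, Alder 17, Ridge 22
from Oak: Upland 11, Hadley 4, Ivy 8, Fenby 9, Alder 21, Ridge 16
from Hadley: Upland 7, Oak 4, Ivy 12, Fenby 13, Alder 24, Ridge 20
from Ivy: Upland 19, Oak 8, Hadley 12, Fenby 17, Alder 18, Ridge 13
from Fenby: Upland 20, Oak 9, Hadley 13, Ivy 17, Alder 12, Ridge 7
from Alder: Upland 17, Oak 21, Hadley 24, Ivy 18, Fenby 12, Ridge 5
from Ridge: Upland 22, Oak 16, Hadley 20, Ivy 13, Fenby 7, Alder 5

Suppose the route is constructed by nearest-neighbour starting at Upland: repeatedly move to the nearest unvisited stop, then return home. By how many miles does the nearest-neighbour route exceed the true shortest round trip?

From Upland: Hadley=7, Oak=11, Alder=17, Ivy=19, Fenby=20, Ridge=22 → choose Hadley (7).
From Hadley: Oak=4, Ivy=12, Fenby=13, Ridge=20, Alder=24 → choose Oak (4).
From Oak: Ivy=8, Fenby=9, Ridge=16, Alder=21 → choose Ivy (8).
From Ivy: Ridge=13, Fenby=17, Alder=18 → choose Ridge (13).
From Ridge: Alder=5, Fenby=7 → choose Alder (5).
From Alder: Fenby=12 → choose Fenby (12).
NN route Upland → Hadley → Oak → Ivy → Ridge → Alder → Fenby → Upland costs 69.
Optimal: Upland → Hadley → Oak → Ivy → Fenby → Ridge → Alder → Upland costs 65 (by enumerating all 360 distinct tours).
Excess = 69 − 65 = 4.

4 miles longer than the optimal tour.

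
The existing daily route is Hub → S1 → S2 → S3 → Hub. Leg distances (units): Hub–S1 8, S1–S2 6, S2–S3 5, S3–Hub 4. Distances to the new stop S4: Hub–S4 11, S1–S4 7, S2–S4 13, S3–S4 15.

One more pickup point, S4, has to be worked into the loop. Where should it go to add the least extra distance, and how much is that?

Minimum extra distance: 10, inserting S4 between Hub and S1.

Insertion cost between consecutive stops i–j is d(i,S4) + d(S4,j) − d(i,j):
  between Hub and S1: 11 + 7 − 8 = 10
  between S1 and S2: 7 + 13 − 6 = 14
  between S2 and S3: 13 + 15 − 5 = 23
  between S3 and Hub: 15 + 11 − 4 = 22
Cheapest insertion is between Hub and S1, adding 10.
New total = 23 + 10 = 33.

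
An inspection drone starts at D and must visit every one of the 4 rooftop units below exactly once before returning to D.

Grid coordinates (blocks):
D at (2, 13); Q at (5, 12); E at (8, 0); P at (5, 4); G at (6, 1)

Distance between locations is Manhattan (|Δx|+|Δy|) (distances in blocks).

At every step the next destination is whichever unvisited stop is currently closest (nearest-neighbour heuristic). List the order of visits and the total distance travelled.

D → [Q:4 / P:12 / G:16 / E:19] → Q (4)
Q → [P:8 / G:12 / E:15] → P (8)
P → [G:4 / E:7] → G (4)
G → [E:3] → E (3)
Return E→D: 19.
Total = 4 + 8 + 4 + 3 + 19 = 38.

Total distance 38 blocks via the nearest-neighbour route D → Q → P → G → E → D.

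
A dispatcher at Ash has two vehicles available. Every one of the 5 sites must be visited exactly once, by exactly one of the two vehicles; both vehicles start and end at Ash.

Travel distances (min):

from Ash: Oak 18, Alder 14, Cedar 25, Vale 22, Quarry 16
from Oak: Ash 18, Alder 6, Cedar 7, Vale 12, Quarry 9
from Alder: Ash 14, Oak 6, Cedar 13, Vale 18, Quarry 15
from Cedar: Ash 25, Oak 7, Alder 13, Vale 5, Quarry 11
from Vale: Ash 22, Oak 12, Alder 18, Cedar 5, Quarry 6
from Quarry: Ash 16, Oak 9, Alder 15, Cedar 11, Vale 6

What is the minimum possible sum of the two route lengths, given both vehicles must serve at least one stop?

Minimum combined distance: 80 min.

There are 2^4 − 1 = 15 ways to divide the 5 stops into two non-empty groups. For each, the best each vehicle can do is its own shortest tour through its group:
  {Oak} + {Alder, Cedar, Vale, Quarry}: 36 + 54 = 90
  {Alder} + {Oak, Cedar, Vale, Quarry}: 28 + 52 = 80
  {Oak, Alder} + {Cedar, Vale, Quarry}: 38 + 52 = 90
  {Cedar} + {Oak, Alder, Vale, Quarry}: 50 + 54 = 104
  {Oak, Cedar} + {Alder, Vale, Quarry}: 50 + 54 = 104
  {Alder, Cedar} + {Oak, Vale, Quarry}: 52 + 52 = 104
  … (15 splits in total)
Best: vehicle 1 Ash → Alder → Ash = 28; vehicle 2 Ash → Oak → Cedar → Vale → Quarry → Ash = 52; combined 80.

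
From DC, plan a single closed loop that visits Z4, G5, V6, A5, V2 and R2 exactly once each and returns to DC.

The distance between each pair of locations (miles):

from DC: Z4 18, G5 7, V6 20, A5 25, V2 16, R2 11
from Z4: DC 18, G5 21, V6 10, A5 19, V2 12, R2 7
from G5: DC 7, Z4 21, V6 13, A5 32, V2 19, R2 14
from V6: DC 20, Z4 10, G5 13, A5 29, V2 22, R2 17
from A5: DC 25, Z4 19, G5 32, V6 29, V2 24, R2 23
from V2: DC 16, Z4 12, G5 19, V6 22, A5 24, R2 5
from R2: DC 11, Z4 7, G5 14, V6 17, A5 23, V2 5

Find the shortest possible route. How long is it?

Shortest round trip = 89 miles.

DC→Z4→G5→V6→A5→V2→R2→DC: 18+21+13+29+24+5+11 = 121
DC→Z4→G5→V6→A5→R2→V2→DC: 18+21+13+29+23+5+16 = 125
DC→Z4→G5→V6→V2→A5→R2→DC: 18+21+13+22+24+23+11 = 132
DC→Z4→G5→V6→V2→R2→A5→DC: 18+21+13+22+5+23+25 = 127
DC→Z4→G5→V6→R2→A5→V2→DC: 18+21+13+17+23+24+16 = 132
DC→Z4→G5→V6→R2→V2→A5→DC: 18+21+13+17+5+24+25 = 123
DC→Z4→G5→A5→V6→V2→R2→DC: 18+21+32+29+22+5+11 = 138
DC→Z4→G5→A5→V6→R2→V2→DC: 18+21+32+29+17+5+16 = 138
… (352 more)
DC→G5→V6→Z4→A5→V2→R2→DC: 7+13+10+19+24+5+11 = 89  ← best
The minimum is 89.
One optimal route: DC → G5 → V6 → Z4 → A5 → V2 → R2 → DC (or its reverse).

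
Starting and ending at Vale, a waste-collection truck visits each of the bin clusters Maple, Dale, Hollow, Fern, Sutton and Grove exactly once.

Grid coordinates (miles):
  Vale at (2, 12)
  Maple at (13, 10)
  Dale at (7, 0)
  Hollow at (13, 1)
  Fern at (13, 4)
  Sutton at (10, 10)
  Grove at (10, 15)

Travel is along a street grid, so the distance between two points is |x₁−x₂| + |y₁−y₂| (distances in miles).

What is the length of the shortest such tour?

Minimum total distance: 52 miles.

Vale-Maple-Dale-Hollow-Fern-Sutton-Grove-Vale: 13+16+7+3+9+5+11 = 64
Vale-Maple-Dale-Hollow-Fern-Grove-Sutton-Vale: 13+16+7+3+14+5+10 = 68
Vale-Maple-Dale-Hollow-Sutton-Fern-Grove-Vale: 13+16+7+12+9+14+11 = 82
Vale-Maple-Dale-Hollow-Sutton-Grove-Fern-Vale: 13+16+7+12+5+14+19 = 86
Vale-Maple-Dale-Hollow-Grove-Fern-Sutton-Vale: 13+16+7+17+14+9+10 = 86
Vale-Maple-Dale-Hollow-Grove-Sutton-Fern-Vale: 13+16+7+17+5+9+19 = 86
Vale-Maple-Dale-Fern-Hollow-Sutton-Grove-Vale: 13+16+10+3+12+5+11 = 70
Vale-Maple-Dale-Fern-Hollow-Grove-Sutton-Vale: 13+16+10+3+17+5+10 = 74
… (352 more)
Vale-Dale-Hollow-Fern-Maple-Sutton-Grove-Vale: 17+7+3+6+3+5+11 = 52  ← best
The minimum is 52.
One optimal route: Vale → Dale → Hollow → Fern → Maple → Sutton → Grove → Vale (or its reverse).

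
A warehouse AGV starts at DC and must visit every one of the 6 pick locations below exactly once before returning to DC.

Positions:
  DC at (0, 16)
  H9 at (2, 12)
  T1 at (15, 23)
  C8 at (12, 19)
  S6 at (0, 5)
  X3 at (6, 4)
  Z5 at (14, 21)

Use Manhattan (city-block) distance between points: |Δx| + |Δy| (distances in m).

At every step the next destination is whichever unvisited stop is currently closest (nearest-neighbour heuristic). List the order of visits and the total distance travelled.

72 m along DC → H9 → S6 → X3 → C8 → Z5 → T1 → DC.

At DC the remaining stops are H9 6, S6 11, C8 15, X3 18, Z5 19, T1 22; go to H9.
At H9 the remaining stops are S6 9, X3 12, C8 17, Z5 21, T1 24; go to S6.
At S6 the remaining stops are X3 7, C8 26, Z5 30, T1 33; go to X3.
At X3 the remaining stops are C8 21, Z5 25, T1 28; go to C8.
At C8 the remaining stops are Z5 4, T1 7; go to Z5.
At Z5 the remaining stops are T1 3; go to T1.
Return T1→DC: 22.
Total = 6 + 9 + 7 + 21 + 4 + 3 + 22 = 72.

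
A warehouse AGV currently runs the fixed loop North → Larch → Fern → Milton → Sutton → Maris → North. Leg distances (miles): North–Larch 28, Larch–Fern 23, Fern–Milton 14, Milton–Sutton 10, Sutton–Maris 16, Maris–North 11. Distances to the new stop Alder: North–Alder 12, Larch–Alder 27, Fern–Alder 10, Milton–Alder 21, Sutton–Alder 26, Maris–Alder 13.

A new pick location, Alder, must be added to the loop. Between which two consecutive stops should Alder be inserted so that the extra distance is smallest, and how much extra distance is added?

Insertion cost between consecutive stops i–j is d(i,Alder) + d(Alder,j) − d(i,j):
  between North and Larch: 12 + 27 − 28 = 11
  between Larch and Fern: 27 + 10 − 23 = 14
  between Fern and Milton: 10 + 21 − 14 = 17
  between Milton and Sutton: 21 + 26 − 10 = 37
  between Sutton and Maris: 26 + 13 − 16 = 23
  between Maris and North: 13 + 12 − 11 = 14
Cheapest insertion is between North and Larch, adding 11.
New total = 102 + 11 = 113.

Minimum extra distance: 11 miles, inserting Alder between North and Larch.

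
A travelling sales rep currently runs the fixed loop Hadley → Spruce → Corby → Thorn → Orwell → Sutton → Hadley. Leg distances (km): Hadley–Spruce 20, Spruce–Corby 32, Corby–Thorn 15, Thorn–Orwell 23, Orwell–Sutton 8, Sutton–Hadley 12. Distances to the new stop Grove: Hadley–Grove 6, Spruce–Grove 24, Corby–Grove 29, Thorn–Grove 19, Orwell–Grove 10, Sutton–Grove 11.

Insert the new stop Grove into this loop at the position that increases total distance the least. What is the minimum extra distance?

+5 km — insert Grove between Sutton and Hadley.

Insertion cost between consecutive stops i–j is d(i,Grove) + d(Grove,j) − d(i,j):
  between Hadley and Spruce: 6 + 24 − 20 = 10
  between Spruce and Corby: 24 + 29 − 32 = 21
  between Corby and Thorn: 29 + 19 − 15 = 33
  between Thorn and Orwell: 19 + 10 − 23 = 6
  between Orwell and Sutton: 10 + 11 − 8 = 13
  between Sutton and Hadley: 11 + 6 − 12 = 5
Cheapest insertion is between Sutton and Hadley, adding 5.
New total = 110 + 5 = 115.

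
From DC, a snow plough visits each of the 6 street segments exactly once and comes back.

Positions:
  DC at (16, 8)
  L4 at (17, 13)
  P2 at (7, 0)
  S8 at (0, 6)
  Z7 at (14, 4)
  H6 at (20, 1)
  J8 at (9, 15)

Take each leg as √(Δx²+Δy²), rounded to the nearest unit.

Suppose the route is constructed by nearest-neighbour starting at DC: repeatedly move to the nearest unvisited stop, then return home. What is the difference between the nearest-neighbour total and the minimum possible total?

From DC: Z7=4, L4=5, H6=8, J8=10, P2=12, S8=16 → choose Z7 (4).
From Z7: H6=7, P2=8, L4=9, J8=12, S8=14 → choose H6 (7).
From H6: L4=12, P2=13, J8=18, S8=21 → choose L4 (12).
From L4: J8=8, P2=16, S8=18 → choose J8 (8).
From J8: S8=13, P2=15 → choose S8 (13).
From S8: P2=9 → choose P2 (9).
NN route DC → Z7 → H6 → L4 → J8 → S8 → P2 → DC costs 65.
Optimal: DC → L4 → J8 → S8 → P2 → Z7 → H6 → DC costs 58 (by enumerating all 360 distinct tours).
Excess = 65 − 58 = 7.

The nearest-neighbour route is 7 longer than optimal.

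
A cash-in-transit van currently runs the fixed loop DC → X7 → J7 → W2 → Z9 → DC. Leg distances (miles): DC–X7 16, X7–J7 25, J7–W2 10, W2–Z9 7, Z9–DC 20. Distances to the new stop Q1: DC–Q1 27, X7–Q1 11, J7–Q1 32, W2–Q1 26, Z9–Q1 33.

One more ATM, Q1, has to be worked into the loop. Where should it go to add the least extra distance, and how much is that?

+18 miles — insert Q1 between X7 and J7.

Insertion cost between consecutive stops i–j is d(i,Q1) + d(Q1,j) − d(i,j):
  between DC and X7: 27 + 11 − 16 = 22
  between X7 and J7: 11 + 32 − 25 = 18
  between J7 and W2: 32 + 26 − 10 = 48
  between W2 and Z9: 26 + 33 − 7 = 52
  between Z9 and DC: 33 + 27 − 20 = 40
Cheapest insertion is between X7 and J7, adding 18.
New total = 78 + 18 = 96.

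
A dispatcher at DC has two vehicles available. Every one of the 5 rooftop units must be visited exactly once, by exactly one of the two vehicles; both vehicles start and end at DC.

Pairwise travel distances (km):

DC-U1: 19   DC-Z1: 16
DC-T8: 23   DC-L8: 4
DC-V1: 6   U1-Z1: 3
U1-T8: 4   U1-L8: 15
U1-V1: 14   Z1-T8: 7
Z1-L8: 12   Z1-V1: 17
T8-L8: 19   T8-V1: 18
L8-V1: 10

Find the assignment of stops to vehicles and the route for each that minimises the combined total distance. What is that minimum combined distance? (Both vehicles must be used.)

55 km — the smallest possible combined total.

Check every non-empty split of the stops between the two vehicles; for each half take its own optimal tour:
  {U1} + {Z1, T8, L8, V1}: 38 + 47 = 85
  {Z1} + {U1, T8, L8, V1}: 32 + 47 = 79
  {U1, Z1} + {T8, L8, V1}: 38 + 47 = 85
  {T8} + {U1, Z1, L8, V1}: 46 + 39 = 85
  {U1, T8} + {Z1, L8, V1}: 46 + 39 = 85
  {Z1, T8} + {U1, L8, V1}: 46 + 39 = 85
  … (15 splits in total)
  {L8} + {U1, Z1, T8, V1}: 8 + 47 = 55  ← best
Best: vehicle 1 DC → L8 → DC = 8; vehicle 2 DC → Z1 → U1 → T8 → V1 → DC = 47; combined 55.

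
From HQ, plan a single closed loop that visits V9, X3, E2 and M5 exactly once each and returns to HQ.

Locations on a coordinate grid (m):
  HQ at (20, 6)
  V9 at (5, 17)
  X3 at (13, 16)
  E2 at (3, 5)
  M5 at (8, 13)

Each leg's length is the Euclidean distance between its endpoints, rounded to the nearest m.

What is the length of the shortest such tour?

51 m — the shortest possible round trip.

There are 12 distinct closed tours to check (reversals are equivalent).
HQ → V9 → X3 → E2 → M5 → HQ: 19+8+15+9+14 = 65
HQ → V9 → X3 → M5 → E2 → HQ: 19+8+6+9+17 = 59
HQ → V9 → E2 → X3 → M5 → HQ: 19+12+15+6+14 = 66
HQ → V9 → E2 → M5 → X3 → HQ: 19+12+9+6+12 = 58
HQ → V9 → M5 → X3 → E2 → HQ: 19+5+6+15+17 = 62
HQ → V9 → M5 → E2 → X3 → HQ: 19+5+9+15+12 = 60
HQ → X3 → V9 → E2 → M5 → HQ: 12+8+12+9+14 = 55
HQ → X3 → V9 → M5 → E2 → HQ: 12+8+5+9+17 = 51
HQ → X3 → E2 → V9 → M5 → HQ: 12+15+12+5+14 = 58
HQ → X3 → M5 → V9 → E2 → HQ: 12+6+5+12+17 = 52
HQ → E2 → V9 → X3 → M5 → HQ: 17+12+8+6+14 = 57
HQ → E2 → X3 → V9 → M5 → HQ: 17+15+8+5+14 = 59
The minimum is 51.
One optimal route: HQ → X3 → V9 → M5 → E2 → HQ (or its reverse).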